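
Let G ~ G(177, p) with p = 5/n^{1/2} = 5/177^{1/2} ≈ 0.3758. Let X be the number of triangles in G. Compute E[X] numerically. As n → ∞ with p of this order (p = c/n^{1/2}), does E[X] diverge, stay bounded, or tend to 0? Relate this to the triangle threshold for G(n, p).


Number of potential triangles: C(177, 3) = 908600.
Each occurs with probability p³ ≈ (0.3758)³ ≈ 5.308235e-02.
By linearity: E[X] = C(177, 3)·p³ ≈ 908600 · 5.308235e-02 ≈ 48230.6201.
Since α = 1/2 < 1, p = c/n^{1/2} ≫ 1/n is above the triangle threshold p ~ 1/n. Asymptotically E[X] ~ (c³/6)·n^{3(1−α)} = (5³/6)·n^{1.5} → ∞; triangles are abundant w.h.p.

E[X] ≈ 48230.6201; in regime p = Θ(1/n^{1/2}) E[X] diverges (above the triangle threshold p ~ 1/n).


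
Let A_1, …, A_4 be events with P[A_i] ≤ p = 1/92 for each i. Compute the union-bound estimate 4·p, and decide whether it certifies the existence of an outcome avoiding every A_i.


Union bound: P[∪_{i=1}^{4} A_i] ≤ Σ_i P[A_i] ≤ 4·p = 4·(1/92) = 1/23.
Numerically: 1/23 ≈ 0.0435.
Is 1/23 < 1? YES.
Since P[∪ A_i] ≤ 1/23 < 1, the complement has P[∩ A_i^c] ≥ 1 − 1/23 = 22/23 > 0, so some outcome avoids every A_i.

4·p = 1/23 ≈ 0.0435; existence CERTIFIED by the union bound.


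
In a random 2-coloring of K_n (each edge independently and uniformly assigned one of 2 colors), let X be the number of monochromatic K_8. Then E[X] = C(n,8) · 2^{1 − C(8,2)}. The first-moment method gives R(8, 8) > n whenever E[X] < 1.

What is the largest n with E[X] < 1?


We need C(n, 8) · 2^{1 − 28} < 1, i.e. C(n, 8) < 2^{28 − 1} = 134217728.
Check values of n near the boundary:
  n = 41: C(41, 8) = 95548245; 95548245 < 134217728? YES
  n = 42: C(42, 8) = 118030185; 118030185 < 134217728? YES
  n = 43: C(43, 8) = 145008513; 145008513 < 134217728? NO
  n = 44: C(44, 8) = 177232627; 177232627 < 134217728? NO
  n = 45: C(45, 8) = 215553195; 215553195 < 134217728? NO
The largest n with C(n, 8) < 134217728 is n = 42 (where E[X] = 118030185/134217728 ≈ 0.8793934). Hence R(8, 8) > 42, i.e. R(8, 8) ≥ 43.

Largest n = 42; hence R(8, 8) > 42.


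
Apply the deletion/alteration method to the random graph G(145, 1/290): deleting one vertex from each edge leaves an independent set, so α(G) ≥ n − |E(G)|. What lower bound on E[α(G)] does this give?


E[|E(G)|] = C(145, 2)·p = 10440 · (1/290) = 36.
E[α(G)] ≥ n − E[|E(G)|] = 145 − 36 = 109.
Numerically: ≈ 109.0000.
(This is only a lower bound; the true E[α(G)] may be larger.)

E[α(G)] ≥ 109 ≈ 109.0000.


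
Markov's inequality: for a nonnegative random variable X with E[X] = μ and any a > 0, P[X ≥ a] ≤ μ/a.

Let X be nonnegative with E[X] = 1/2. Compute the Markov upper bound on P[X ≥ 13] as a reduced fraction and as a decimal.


μ = E[X] = 1/2, a = 13.
Markov: P[X ≥ 13] ≤ μ/a = (1/2)/13 = 1/26.
Numerically: ≈ 0.0385.
(Since a = 13 > μ = 0.5000, the bound 1/26 is < 1 and informative.)

P[X ≥ 13] ≤ 1/26 ≈ 0.0385.


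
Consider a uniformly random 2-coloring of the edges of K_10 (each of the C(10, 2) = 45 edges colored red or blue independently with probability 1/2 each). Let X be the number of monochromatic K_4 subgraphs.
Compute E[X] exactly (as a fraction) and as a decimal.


Let X = Σ_S X_S over the C(10, 4) = 210 subsets S of size 4, where X_S = 1 if the K_4 on S is monochromatic.
For a fixed S, the K_4 on S has C(4, 2) = 6 edges. P[all 6 edges red] = (1/2)^6, and likewise for blue, so P[monochromatic] = 2·(1/2)^6 = 2^{1 − 6} = 1/32.
Summing: E[X] = C(10, 4) · 2^{1 − 6} = 210 · 1/32 = 105/16.
Numerically: E[X] ≈ 6.5625.

E[X] = C(10,4)·2^(1−C(4,2)) = 105/16 ≈ 6.5625.


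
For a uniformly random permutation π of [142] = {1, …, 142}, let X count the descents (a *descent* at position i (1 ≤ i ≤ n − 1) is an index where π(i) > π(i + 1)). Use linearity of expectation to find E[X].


Write X = Σ X_I over i = 1, …, 141, with X_I the indicator of one descent.
There are 141 indicators.
For each fixed i, the pair (π(i), π(i+1)) is a uniformly random ordered pair of distinct values from {1, …, 142}; by symmetry P[π(i) > π(i+1)] = 1/2.
By linearity: E[X] = 141 · (1/2) = (142 − 1) · (1/2) = 141/2 ≈ 70.50000.

E[X] = 141/2 = 70.50000.


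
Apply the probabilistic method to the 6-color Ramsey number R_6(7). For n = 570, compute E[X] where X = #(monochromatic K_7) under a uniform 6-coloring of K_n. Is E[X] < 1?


E[X] = C(570, 7) · 6^{1 − 21} = 3737936877831720 · 6^{−20} = 3737936877831720/3656158440062976.
As a reduced fraction: E[X] = 5768421107765/5642219814912 ≈ 1.022367.
Is E[X] < 1? NO.
Since E[X] ≥ 1, the first-moment bound is inconclusive at n = 570; it does NOT by itself certify R_6(7) > 570.

E[X] = 5768421107765/5642219814912 ≈ 1.022367; E[X] ≥ 1; first-moment method inconclusive here.


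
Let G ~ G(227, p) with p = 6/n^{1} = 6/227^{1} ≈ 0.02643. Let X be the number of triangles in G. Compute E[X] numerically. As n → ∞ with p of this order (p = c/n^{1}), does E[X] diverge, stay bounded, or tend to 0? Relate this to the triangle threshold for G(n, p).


Number of potential triangles: C(227, 3) = 1923825.
Each occurs with probability p³ ≈ (0.02643)³ ≈ 1.846614e-05.
By linearity: E[X] = C(227, 3)·p³ ≈ 1923825 · 1.846614e-05 ≈ 35.5256.
Here α = 1, so p = 6/n is exactly at the triangle threshold p ~ 1/n. Asymptotically E[X] → c³/6 = 6³/6 = 36 ≈ 36.0000, a bounded constant. In this regime the triangle count is asymptotically Poisson(c³/6).

E[X] ≈ 35.5256; in regime p = Θ(1/n^{1}) E[X] stays bounded (at the triangle threshold p ~ 1/n).


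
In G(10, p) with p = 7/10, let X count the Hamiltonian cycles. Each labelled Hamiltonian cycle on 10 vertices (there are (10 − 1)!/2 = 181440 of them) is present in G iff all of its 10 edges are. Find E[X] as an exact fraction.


K_10 has (10 − 1)!/2 = 181440 labelled Hamiltonian cycles.
For each such Hamiltonian cycle H, let X_H = 1 if all 10 edges of H are present in G. Then P[X_H = 1] = p^{10} = (7/10)^{10} = 282475249/10000000000.
By linearity of expectation: E[X] = Σ_H E[X_H] = 181440 · p^{10} = 181440 · 282475249/10000000000 = 160163466183/31250000.
Numerically: E[X] ≈ 5.13e+03.

E[X] = 181440 · (7/10)^{10} = 160163466183/31250000 ≈ 5.13e+03.


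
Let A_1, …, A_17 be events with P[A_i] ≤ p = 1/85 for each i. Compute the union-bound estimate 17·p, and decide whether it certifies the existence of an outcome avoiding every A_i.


Union bound: P[∪_{i=1}^{17} A_i] ≤ Σ_i P[A_i] ≤ 17·p = 17·(1/85) = 1/5.
Numerically: 1/5 ≈ 0.200000.
Is 1/5 < 1? YES.
Since P[∪ A_i] ≤ 1/5 < 1, the complement has P[∩ A_i^c] ≥ 1 − 1/5 = 4/5 > 0, so some outcome avoids every A_i.

17·p = 1/5 ≈ 0.200000; existence CERTIFIED by the union bound.


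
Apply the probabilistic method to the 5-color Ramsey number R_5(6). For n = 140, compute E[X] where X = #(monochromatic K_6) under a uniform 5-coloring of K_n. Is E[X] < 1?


E[X] = C(140, 6) · 5^{1 − 15} = 9381724380 · 5^{−14} = 9381724380/6103515625.
As a reduced fraction: E[X] = 1876344876/1220703125 ≈ 1.5371.
Is E[X] < 1? NO.
Since E[X] ≥ 1, the first-moment bound is inconclusive at n = 140; it does NOT by itself certify R_5(6) > 140.

E[X] = 1876344876/1220703125 ≈ 1.5371; E[X] ≥ 1; first-moment method inconclusive here.


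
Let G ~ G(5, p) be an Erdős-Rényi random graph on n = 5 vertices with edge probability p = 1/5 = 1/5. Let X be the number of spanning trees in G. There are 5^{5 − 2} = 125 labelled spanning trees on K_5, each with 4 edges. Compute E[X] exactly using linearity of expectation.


K_5 has 5^{5 − 2} = 125 labelled spanning trees.
For each such spanning tree H, let X_H = 1 if all 4 edges of H are present in G. Then P[X_H = 1] = p^{4} = (1/5)^{4} = 1/625.
By linearity: E[X] = Σ_H E[X_H] = 125 · p^{4} = 125 · 1/625 = 1/5.
Numerically: E[X] ≈ 0.2.

E[X] = 125 · (1/5)^{4} = 1/5 ≈ 0.2.


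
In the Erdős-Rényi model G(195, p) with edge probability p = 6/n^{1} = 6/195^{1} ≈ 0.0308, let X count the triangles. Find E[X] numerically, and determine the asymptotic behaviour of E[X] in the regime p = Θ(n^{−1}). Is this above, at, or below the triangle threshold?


Number of potential triangles: C(195, 3) = 1216865.
Each occurs with probability p³ ≈ (0.0308)³ ≈ 2.91306e-05.
By linearity: E[X] = C(195, 3)·p³ ≈ 1216865 · 2.91306e-05 ≈ 35.448.
Here α = 1, so p = 6/n is exactly at the triangle threshold p ~ 1/n. Asymptotically E[X] → c³/6 = 6³/6 = 36 ≈ 36.000, a bounded constant. In this regime the triangle count is asymptotically Poisson(c³/6).

E[X] ≈ 35.448; in regime p = Θ(1/n^{1}) E[X] stays bounded (at the triangle threshold p ~ 1/n).


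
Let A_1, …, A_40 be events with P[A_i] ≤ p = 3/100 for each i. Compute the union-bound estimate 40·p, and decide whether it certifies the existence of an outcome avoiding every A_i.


Union bound: P[∪_{i=1}^{40} A_i] ≤ Σ_i P[A_i] ≤ 40·p = 40·(3/100) = 6/5.
Numerically: 6/5 ≈ 1.2000.
Is 6/5 < 1? NO.
Since the bound 6/5 is ≥ 1, the union bound is uninformative here; it does NOT by itself certify existence.

40·p = 6/5 ≈ 1.2000; existence NOT certified by the union bound.


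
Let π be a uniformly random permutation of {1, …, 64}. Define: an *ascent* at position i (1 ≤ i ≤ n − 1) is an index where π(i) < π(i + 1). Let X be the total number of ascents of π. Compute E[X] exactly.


Write X = Σ X_I over i = 1, …, 63, with X_I the indicator of one ascent.
There are 63 indicators.
For each fixed i, the pair (π(i), π(i+1)) is a uniformly random ordered pair of distinct values from {1, …, 64}; by symmetry P[π(i) < π(i+1)] = 1/2.
By linearity: E[X] = 63 · (1/2) = (64 − 1) · (1/2) = 63/2 ≈ 31.5000.

E[X] = 63/2 = 31.5000.


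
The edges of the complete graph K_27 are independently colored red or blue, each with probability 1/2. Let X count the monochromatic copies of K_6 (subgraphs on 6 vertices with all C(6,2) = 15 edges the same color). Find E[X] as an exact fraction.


Let X = Σ_S X_S over the C(27, 6) = 296010 subsets S of size 6, where X_S = 1 if the K_6 on S is monochromatic.
For a fixed S, the K_6 on S has C(6, 2) = 15 edges. P[all 15 edges red] = (1/2)^15, and likewise for blue, so P[monochromatic] = 2·(1/2)^15 = 2^{1 − 15} = 1/16384.
By linearity of expectation: E[X] = C(27, 6) · 2^{1 − 15} = 296010 · 1/16384 = 148005/8192.
Numerically: E[X] ≈ 18.067017.

E[X] = C(27,6)·2^(1−C(6,2)) = 148005/8192 ≈ 18.067017.


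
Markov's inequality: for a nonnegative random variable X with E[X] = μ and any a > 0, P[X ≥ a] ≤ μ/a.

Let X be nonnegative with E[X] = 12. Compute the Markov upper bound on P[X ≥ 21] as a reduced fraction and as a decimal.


μ = E[X] = 12, a = 21.
Markov: P[X ≥ 21] ≤ μ/a = (12)/21 = 4/7.
Numerically: ≈ 0.5714.
(Since a = 21 > μ = 12.0000, the bound 4/7 is < 1 and informative.)

P[X ≥ 21] ≤ 4/7 ≈ 0.5714.


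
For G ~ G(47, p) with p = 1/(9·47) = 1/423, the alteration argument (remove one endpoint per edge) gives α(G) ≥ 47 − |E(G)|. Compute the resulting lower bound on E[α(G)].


E[|E(G)|] = C(47, 2)·p = 1081 · (1/423) = 23/9.
E[α(G)] ≥ n − E[|E(G)|] = 47 − 23/9 = 400/9.
Numerically: ≈ 44.444444.
(This is only a lower bound; the true E[α(G)] may be larger.)

E[α(G)] ≥ 400/9 ≈ 44.444444.


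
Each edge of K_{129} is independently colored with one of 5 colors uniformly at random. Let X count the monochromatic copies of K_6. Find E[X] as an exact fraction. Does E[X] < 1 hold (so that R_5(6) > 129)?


E[X] = C(129, 6) · 5^{1 − 15} = 5688177600 · 5^{−14} = 5688177600/6103515625.
As a reduced fraction: E[X] = 227527104/244140625 ≈ 0.9319510.
Is E[X] < 1? YES.
Since E[X] < 1, there exists a 5-coloring of K_{129} with no monochromatic K_6; hence R_5(6) > 129.

E[X] = 227527104/244140625 ≈ 0.9319510; E[X] < 1, so R_5(6) > 129.


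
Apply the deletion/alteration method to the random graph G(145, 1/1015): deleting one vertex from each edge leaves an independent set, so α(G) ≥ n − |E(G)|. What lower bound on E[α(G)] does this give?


E[|E(G)|] = C(145, 2)·p = 10440 · (1/1015) = 72/7.
E[α(G)] ≥ n − E[|E(G)|] = 145 − 72/7 = 943/7.
Numerically: ≈ 134.714286.
(This is only a lower bound; the true E[α(G)] may be larger.)

E[α(G)] ≥ 943/7 ≈ 134.714286.


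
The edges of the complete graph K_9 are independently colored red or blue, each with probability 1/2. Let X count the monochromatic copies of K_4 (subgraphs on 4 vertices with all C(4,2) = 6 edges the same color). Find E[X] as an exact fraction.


Let X = Σ_S X_S over the C(9, 4) = 126 subsets S of size 4, where X_S = 1 if the K_4 on S is monochromatic.
For a fixed S, the K_4 on S has C(4, 2) = 6 edges. P[all 6 edges red] = (1/2)^6, and likewise for blue, so P[monochromatic] = 2·(1/2)^6 = 2^{1 − 6} = 1/32.
By linearity of expectation: E[X] = C(9, 4) · 2^{1 − 6} = 126 · 1/32 = 63/16.
Numerically: E[X] ≈ 3.9375.

E[X] = C(9,4)·2^(1−C(4,2)) = 63/16 ≈ 3.9375.


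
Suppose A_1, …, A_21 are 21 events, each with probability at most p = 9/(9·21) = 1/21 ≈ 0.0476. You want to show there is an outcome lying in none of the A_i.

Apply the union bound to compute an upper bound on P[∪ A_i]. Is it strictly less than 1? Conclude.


Union bound: P[∪_{i=1}^{21} A_i] ≤ Σ_i P[A_i] ≤ 21·p = 21·(1/21) = 1.
Numerically: 1 ≈ 1.0000.
Is 1 < 1? NO.
Since the bound 1 is ≥ 1, the union bound is uninformative here; it does NOT by itself certify existence.

21·p = 1 ≈ 1.0000; existence NOT certified by the union bound.


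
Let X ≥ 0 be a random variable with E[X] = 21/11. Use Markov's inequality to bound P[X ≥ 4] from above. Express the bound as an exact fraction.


μ = E[X] = 21/11, a = 4.
Markov: P[X ≥ 4] ≤ μ/a = (21/11)/4 = 21/44.
Numerically: ≈ 0.4773.
(Since a = 4 > μ = 1.9091, the bound 21/44 is < 1 and informative.)

P[X ≥ 4] ≤ 21/44 ≈ 0.4773.


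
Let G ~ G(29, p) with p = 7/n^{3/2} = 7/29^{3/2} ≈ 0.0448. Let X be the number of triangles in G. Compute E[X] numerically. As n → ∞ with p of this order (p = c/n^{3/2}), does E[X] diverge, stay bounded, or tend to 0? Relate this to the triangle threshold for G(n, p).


Number of potential triangles: C(29, 3) = 3654.
Each occurs with probability p³ ≈ (0.0448)³ ≈ 9.00540e-05.
By linearity: E[X] = C(29, 3)·p³ ≈ 3654 · 9.00540e-05 ≈ 0.329.
Since α = 3/2 > 1, p = c/n^{3/2} = o(1/n) is below the triangle threshold p ~ 1/n. Asymptotically E[X] ~ (c³/6)·n^{3(1−α)} = (7³/6)·n^{-1.5} → 0, so by Markov's inequality G has no triangles w.h.p.

E[X] ≈ 0.329; in regime p = Θ(1/n^{3/2}) E[X] tends to 0 (below the triangle threshold p ~ 1/n).


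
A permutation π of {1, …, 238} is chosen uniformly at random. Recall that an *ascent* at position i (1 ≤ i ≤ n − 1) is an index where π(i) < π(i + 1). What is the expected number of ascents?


Write X = Σ X_I over i = 1, …, 237, with X_I the indicator of one ascent.
There are 237 indicators.
For each fixed i, the pair (π(i), π(i+1)) is a uniformly random ordered pair of distinct values from {1, …, 238}; by symmetry P[π(i) < π(i+1)] = 1/2.
By linearity: E[X] = 237 · (1/2) = (238 − 1) · (1/2) = 237/2 ≈ 118.5000.

E[X] = 237/2 = 118.5000.


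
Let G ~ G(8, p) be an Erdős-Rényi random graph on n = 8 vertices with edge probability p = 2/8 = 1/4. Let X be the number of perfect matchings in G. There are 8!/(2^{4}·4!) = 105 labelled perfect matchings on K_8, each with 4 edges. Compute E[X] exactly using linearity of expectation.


K_8 has 8!/(2^{4}·4!) = 105 labelled perfect matchings.
For each such perfect matching H, let X_H = 1 if all 4 edges of H are present in G. Then P[X_H = 1] = p^{4} = (1/4)^{4} = 1/256.
Summing the indicators: E[X] = Σ_H E[X_H] = 105 · p^{4} = 105 · 1/256 = 105/256.
Numerically: E[X] ≈ 0.41.

E[X] = 105 · (1/4)^{4} = 105/256 ≈ 0.41.


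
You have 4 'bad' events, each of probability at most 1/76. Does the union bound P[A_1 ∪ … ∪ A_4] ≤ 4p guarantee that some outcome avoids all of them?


Union bound: P[∪_{i=1}^{4} A_i] ≤ Σ_i P[A_i] ≤ 4·p = 4·(1/76) = 1/19.
Numerically: 1/19 ≈ 0.052632.
Is 1/19 < 1? YES.
Since P[∪ A_i] ≤ 1/19 < 1, the complement has P[∩ A_i^c] ≥ 1 − 1/19 = 18/19 > 0, so some outcome avoids every A_i.

4·p = 1/19 ≈ 0.052632; existence CERTIFIED by the union bound.


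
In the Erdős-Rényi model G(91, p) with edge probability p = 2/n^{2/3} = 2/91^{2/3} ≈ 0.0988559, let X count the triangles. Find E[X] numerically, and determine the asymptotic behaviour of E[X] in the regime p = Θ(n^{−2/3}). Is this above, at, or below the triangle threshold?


Number of potential triangles: C(91, 3) = 121485.
Each occurs with probability p³ ≈ (0.0988559)³ ≈ 9.66066900e-04.
By linearity: E[X] = C(91, 3)·p³ ≈ 121485 · 9.66066900e-04 ≈ 117.362637.
Since α = 2/3 < 1, p = c/n^{2/3} ≫ 1/n is above the triangle threshold p ~ 1/n. Asymptotically E[X] ~ (c³/6)·n^{3(1−α)} = (2³/6)·n^{1} → ∞; triangles are abundant w.h.p.

E[X] ≈ 117.362637; in regime p = Θ(1/n^{2/3}) E[X] diverges (above the triangle threshold p ~ 1/n).


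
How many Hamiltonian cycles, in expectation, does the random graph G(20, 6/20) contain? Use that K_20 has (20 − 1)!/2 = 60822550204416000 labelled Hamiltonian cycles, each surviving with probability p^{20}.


K_20 has (20 − 1)!/2 = 60822550204416000 labelled Hamiltonian cycles.
For each such Hamiltonian cycle H, let X_H = 1 if all 20 edges of H are present in G. Then P[X_H = 1] = p^{20} = (3/10)^{20} = 3486784401/100000000000000000000.
Summing the indicators: E[X] = Σ_H E[X_H] = 60822550204416000 · p^{20} = 60822550204416000 · 3486784401/100000000000000000000 = 51776152168407487821/24414062500000.
Numerically: E[X] ≈ 2.12075e+06.

E[X] = 60822550204416000 · (3/10)^{20} = 51776152168407487821/24414062500000 ≈ 2.12075e+06.


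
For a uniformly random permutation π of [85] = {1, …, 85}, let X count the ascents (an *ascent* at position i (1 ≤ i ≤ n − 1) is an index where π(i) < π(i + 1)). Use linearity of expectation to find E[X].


Write X = Σ X_I over i = 1, …, 84, with X_I the indicator of one ascent.
There are 84 indicators.
For each fixed i, the pair (π(i), π(i+1)) is a uniformly random ordered pair of distinct values from {1, …, 85}; by symmetry P[π(i) < π(i+1)] = 1/2.
By linearity: E[X] = 84 · (1/2) = (85 − 1) · (1/2) = 42 ≈ 42.000000.

E[X] = 42 = 42.000000.


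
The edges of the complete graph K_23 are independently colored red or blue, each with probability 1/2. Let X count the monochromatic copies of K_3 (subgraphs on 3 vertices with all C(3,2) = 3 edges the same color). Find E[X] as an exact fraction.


Let X = Σ_S X_S over the C(23, 3) = 1771 subsets S of size 3, where X_S = 1 if the K_3 on S is monochromatic.
For a fixed S, the K_3 on S has C(3, 2) = 3 edges. P[all 3 edges red] = (1/2)^3, and likewise for blue, so P[monochromatic] = 2·(1/2)^3 = 2^{1 − 3} = 1/4.
By linearity: E[X] = C(23, 3) · 2^{1 − 3} = 1771 · 1/4 = 1771/4.
Numerically: E[X] ≈ 442.750.

E[X] = C(23,3)·2^(1−C(3,2)) = 1771/4 ≈ 442.750.


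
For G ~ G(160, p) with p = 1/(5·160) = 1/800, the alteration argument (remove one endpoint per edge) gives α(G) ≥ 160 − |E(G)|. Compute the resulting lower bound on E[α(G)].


E[|E(G)|] = C(160, 2)·p = 12720 · (1/800) = 159/10.
E[α(G)] ≥ n − E[|E(G)|] = 160 − 159/10 = 1441/10.
Numerically: ≈ 144.1000.
(This is only a lower bound; the true E[α(G)] may be larger.)

E[α(G)] ≥ 1441/10 ≈ 144.1000.


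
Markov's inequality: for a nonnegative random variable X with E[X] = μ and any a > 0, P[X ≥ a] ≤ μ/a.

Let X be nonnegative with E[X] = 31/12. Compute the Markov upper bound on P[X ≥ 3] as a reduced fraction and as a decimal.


μ = E[X] = 31/12, a = 3.
Markov: P[X ≥ 3] ≤ μ/a = (31/12)/3 = 31/36.
Numerically: ≈ 0.861111.
(Since a = 3 > μ = 2.583333, the bound 31/36 is < 1 and informative.)

P[X ≥ 3] ≤ 31/36 ≈ 0.861111.


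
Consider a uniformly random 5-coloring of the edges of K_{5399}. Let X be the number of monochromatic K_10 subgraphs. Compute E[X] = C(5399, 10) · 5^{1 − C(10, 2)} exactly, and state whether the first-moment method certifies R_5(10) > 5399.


E[X] = C(5399, 10) · 5^{1 − 45} = 5751065658334180080797359164706 · 5^{−44} = 5751065658334180080797359164706/5684341886080801486968994140625.
As a reduced fraction: E[X] = 5751065658334180080797359164706/5684341886080801486968994140625 ≈ 1.01174.
Is E[X] < 1? NO.
Since E[X] ≥ 1, the first-moment bound is inconclusive at n = 5399; it does NOT by itself certify R_5(10) > 5399.

E[X] = 5751065658334180080797359164706/5684341886080801486968994140625 ≈ 1.01174; E[X] ≥ 1; first-moment method inconclusive here.


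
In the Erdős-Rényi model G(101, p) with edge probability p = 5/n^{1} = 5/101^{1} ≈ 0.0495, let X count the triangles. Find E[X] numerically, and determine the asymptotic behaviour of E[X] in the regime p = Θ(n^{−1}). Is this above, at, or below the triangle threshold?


Number of potential triangles: C(101, 3) = 166650.
Each occurs with probability p³ ≈ (0.0495)³ ≈ 1.213238e-04.
By linearity: E[X] = C(101, 3)·p³ ≈ 166650 · 1.213238e-04 ≈ 20.2186.
Here α = 1, so p = 5/n is exactly at the triangle threshold p ~ 1/n. Asymptotically E[X] → c³/6 = 5³/6 = 125/6 ≈ 20.8333, a bounded constant. In this regime the triangle count is asymptotically Poisson(c³/6).

E[X] ≈ 20.2186; in regime p = Θ(1/n^{1}) E[X] stays bounded (at the triangle threshold p ~ 1/n).


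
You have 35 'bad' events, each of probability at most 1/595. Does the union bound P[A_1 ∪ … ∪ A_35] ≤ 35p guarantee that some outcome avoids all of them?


Union bound: P[∪_{i=1}^{35} A_i] ≤ Σ_i P[A_i] ≤ 35·p = 35·(1/595) = 1/17.
Numerically: 1/17 ≈ 0.059.
Is 1/17 < 1? YES.
Since P[∪ A_i] ≤ 1/17 < 1, the complement has P[∩ A_i^c] ≥ 1 − 1/17 = 16/17 > 0, so some outcome avoids every A_i.

35·p = 1/17 ≈ 0.059; existence CERTIFIED by the union bound.


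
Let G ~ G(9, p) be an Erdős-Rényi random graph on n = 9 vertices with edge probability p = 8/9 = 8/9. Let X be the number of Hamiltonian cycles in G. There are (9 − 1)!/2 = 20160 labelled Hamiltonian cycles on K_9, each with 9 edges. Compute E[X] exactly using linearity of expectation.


K_9 has (9 − 1)!/2 = 20160 labelled Hamiltonian cycles.
For each such Hamiltonian cycle H, let X_H = 1 if all 9 edges of H are present in G. Then P[X_H = 1] = p^{9} = (8/9)^{9} = 134217728/387420489.
By linearity of expectation: E[X] = Σ_H E[X_H] = 20160 · p^{9} = 20160 · 134217728/387420489 = 300647710720/43046721.
Numerically: E[X] ≈ 6984.2.

E[X] = 20160 · (8/9)^{9} = 300647710720/43046721 ≈ 6984.2.


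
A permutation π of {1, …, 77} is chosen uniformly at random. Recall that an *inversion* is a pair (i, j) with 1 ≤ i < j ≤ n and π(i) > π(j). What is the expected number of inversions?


Write X = Σ X_I over the C(77, 2) = 2926 pairs i < j, with X_I the indicator of one inversion.
There are 2926 indicators.
For each fixed pair i < j, the values π(i) and π(j) are two distinct elements of {1, …, 77} in uniformly random order; by symmetry P[π(i) > π(j)] = 1/2.
By linearity: E[X] = 2926 · (1/2) = C(77, 2) · (1/2) = 2926/2 = 1463 ≈ 1463.00000.

E[X] = 1463 = 1463.00000.


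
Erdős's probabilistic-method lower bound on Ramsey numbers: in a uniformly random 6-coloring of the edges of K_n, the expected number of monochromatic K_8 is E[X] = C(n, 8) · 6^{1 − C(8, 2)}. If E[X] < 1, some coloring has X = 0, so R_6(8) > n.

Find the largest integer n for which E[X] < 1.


We need C(n, 8) · 6^{1 − 28} < 1, i.e. C(n, 8) < 6^{28 − 1} = 1023490369077469249536.
Check values of n near the boundary:
  n = 1594: C(1594, 8) = 1015652773590544255167; 1015652773590544255167 < 1023490369077469249536? YES
  n = 1595: C(1595, 8) = 1020772636343363633895; 1020772636343363633895 < 1023490369077469249536? YES
  n = 1596: C(1596, 8) = 1025915067760710553965; 1025915067760710553965 < 1023490369077469249536? NO
The largest n with C(n, 8) < 1023490369077469249536 is n = 1595 (where E[X] = 113419181815929292655/113721152119718805504 ≈ 0.997). Hence R_6(8) > 1595, i.e. R_6(8) ≥ 1596.

Largest n = 1595; hence R_6(8) > 1595.


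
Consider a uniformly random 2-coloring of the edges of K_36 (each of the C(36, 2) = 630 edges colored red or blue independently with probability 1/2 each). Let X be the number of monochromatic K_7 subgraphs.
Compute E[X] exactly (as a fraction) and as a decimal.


Let X = Σ_S X_S over the C(36, 7) = 8347680 subsets S of size 7, where X_S = 1 if the K_7 on S is monochromatic.
For a fixed S, the K_7 on S has C(7, 2) = 21 edges. P[all 21 edges red] = (1/2)^21, and likewise for blue, so P[monochromatic] = 2·(1/2)^21 = 2^{1 − 21} = 1/1048576.
Summing: E[X] = C(36, 7) · 2^{1 − 21} = 8347680 · 1/1048576 = 260865/32768.
Numerically: E[X] ≈ 7.960968.

E[X] = C(36,7)·2^(1−C(7,2)) = 260865/32768 ≈ 7.960968.


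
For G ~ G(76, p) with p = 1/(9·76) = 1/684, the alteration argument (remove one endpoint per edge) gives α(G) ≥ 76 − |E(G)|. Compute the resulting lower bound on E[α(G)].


E[|E(G)|] = C(76, 2)·p = 2850 · (1/684) = 25/6.
E[α(G)] ≥ n − E[|E(G)|] = 76 − 25/6 = 431/6.
Numerically: ≈ 71.833333.
(This is only a lower bound; the true E[α(G)] may be larger.)

E[α(G)] ≥ 431/6 ≈ 71.833333.


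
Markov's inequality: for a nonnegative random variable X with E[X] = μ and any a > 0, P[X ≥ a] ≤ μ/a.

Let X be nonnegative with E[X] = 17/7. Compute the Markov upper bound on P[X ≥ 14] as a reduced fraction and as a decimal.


μ = E[X] = 17/7, a = 14.
Markov: P[X ≥ 14] ≤ μ/a = (17/7)/14 = 17/98.
Numerically: ≈ 0.173469.
(Since a = 14 > μ = 2.428571, the bound 17/98 is < 1 and informative.)

P[X ≥ 14] ≤ 17/98 ≈ 0.173469.


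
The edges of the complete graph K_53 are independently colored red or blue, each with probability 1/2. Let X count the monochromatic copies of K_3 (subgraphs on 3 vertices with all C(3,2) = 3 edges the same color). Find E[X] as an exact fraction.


Let X = Σ_S X_S over the C(53, 3) = 23426 subsets S of size 3, where X_S = 1 if the K_3 on S is monochromatic.
For a fixed S, the K_3 on S has C(3, 2) = 3 edges. P[all 3 edges red] = (1/2)^3, and likewise for blue, so P[monochromatic] = 2·(1/2)^3 = 2^{1 − 3} = 1/4.
By linearity: E[X] = C(53, 3) · 2^{1 − 3} = 23426 · 1/4 = 11713/2.
Numerically: E[X] ≈ 5856.500.

E[X] = C(53,3)·2^(1−C(3,2)) = 11713/2 ≈ 5856.500.


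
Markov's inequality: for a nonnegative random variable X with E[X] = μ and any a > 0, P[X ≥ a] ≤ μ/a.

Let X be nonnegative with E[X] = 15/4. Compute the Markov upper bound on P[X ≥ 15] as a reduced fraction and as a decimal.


μ = E[X] = 15/4, a = 15.
Markov: P[X ≥ 15] ≤ μ/a = (15/4)/15 = 1/4.
Numerically: ≈ 0.2500.
(Since a = 15 > μ = 3.7500, the bound 1/4 is < 1 and informative.)

P[X ≥ 15] ≤ 1/4 ≈ 0.2500.


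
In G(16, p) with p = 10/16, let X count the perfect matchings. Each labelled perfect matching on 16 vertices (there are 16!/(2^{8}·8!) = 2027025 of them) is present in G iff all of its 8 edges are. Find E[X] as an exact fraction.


K_16 has 16!/(2^{8}·8!) = 2027025 labelled perfect matchings.
For each such perfect matching H, let X_H = 1 if all 8 edges of H are present in G. Then P[X_H = 1] = p^{8} = (5/8)^{8} = 390625/16777216.
Summing the indicators: E[X] = Σ_H E[X_H] = 2027025 · p^{8} = 2027025 · 390625/16777216 = 791806640625/16777216.
Numerically: E[X] ≈ 47195.

E[X] = 2027025 · (5/8)^{8} = 791806640625/16777216 ≈ 47195.


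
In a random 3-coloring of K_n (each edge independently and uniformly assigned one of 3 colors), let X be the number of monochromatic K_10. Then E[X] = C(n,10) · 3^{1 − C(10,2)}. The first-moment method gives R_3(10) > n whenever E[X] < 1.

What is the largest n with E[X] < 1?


We need C(n, 10) · 3^{1 − 45} < 1, i.e. C(n, 10) < 3^{45 − 1} = 984770902183611232881.
Check values of n near the boundary:
  n = 571: C(571, 10) = 937951290893172842001; 937951290893172842001 < 984770902183611232881? YES
  n = 572: C(572, 10) = 954640815642161682606; 954640815642161682606 < 984770902183611232881? YES
  n = 573: C(573, 10) = 971597135635805762226; 971597135635805762226 < 984770902183611232881? YES
  n = 574: C(574, 10) = 988824035203816502691; 988824035203816502691 < 984770902183611232881? NO
  n = 575: C(575, 10) = 1006325345561406175305; 1006325345561406175305 < 984770902183611232881? NO
  n = 576: C(576, 10) = 1024104945306307344480; 1024104945306307344480 < 984770902183611232881? NO
The largest n with C(n, 10) < 984770902183611232881 is n = 573 (where E[X] = 35985079097622435638/36472996377170786403 ≈ 0.986623). Hence R_3(10) > 573, i.e. R_3(10) ≥ 574.

Largest n = 573; hence R_3(10) > 573.


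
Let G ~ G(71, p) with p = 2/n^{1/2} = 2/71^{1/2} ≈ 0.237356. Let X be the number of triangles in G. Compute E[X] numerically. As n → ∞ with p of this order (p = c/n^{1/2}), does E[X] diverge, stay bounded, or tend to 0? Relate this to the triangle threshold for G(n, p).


Number of potential triangles: C(71, 3) = 57155.
Each occurs with probability p³ ≈ (0.237356)³ ≈ 1.33721877e-02.
By linearity: E[X] = C(71, 3)·p³ ≈ 57155 · 1.33721877e-02 ≈ 764.287388.
Since α = 1/2 < 1, p = c/n^{1/2} ≫ 1/n is above the triangle threshold p ~ 1/n. Asymptotically E[X] ~ (c³/6)·n^{3(1−α)} = (2³/6)·n^{1.5} → ∞; triangles are abundant w.h.p.

E[X] ≈ 764.287388; in regime p = Θ(1/n^{1/2}) E[X] diverges (above the triangle threshold p ~ 1/n).


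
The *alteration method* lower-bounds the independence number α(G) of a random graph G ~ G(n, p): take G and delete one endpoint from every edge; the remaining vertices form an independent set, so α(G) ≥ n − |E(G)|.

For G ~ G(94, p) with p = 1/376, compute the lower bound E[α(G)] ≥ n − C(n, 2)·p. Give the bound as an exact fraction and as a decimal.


E[|E(G)|] = C(94, 2)·p = 4371 · (1/376) = 93/8.
E[α(G)] ≥ n − E[|E(G)|] = 94 − 93/8 = 659/8.
Numerically: ≈ 82.375.
(This is only a lower bound; the true E[α(G)] may be larger.)

E[α(G)] ≥ 659/8 ≈ 82.375.


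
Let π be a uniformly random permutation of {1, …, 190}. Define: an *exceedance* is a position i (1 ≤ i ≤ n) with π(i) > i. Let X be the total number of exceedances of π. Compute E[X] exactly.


Write X = Σ_{i=1}^{190} X_i, where X_i = 1_{π(i) > i}.
For each fixed i, π(i) is uniform over {1, …, 190} (marginal of a uniform permutation), so P[π(i) > i] = (n − i)/n. Summing: Σ_{i=1}^{190} (n − i)/n = (0 + 1 + … + 189)/190 = 190(190 − 1)/(2·190) = (190 − 1)/2.
Hence E[X] = Σ_{i=1}^{190} (190 − i)/190 = 189/2 ≈ 94.500.

E[X] = 189/2 = 94.500.


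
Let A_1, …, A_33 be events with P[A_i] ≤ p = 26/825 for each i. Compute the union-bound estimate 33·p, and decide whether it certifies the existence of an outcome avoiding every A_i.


Union bound: P[∪_{i=1}^{33} A_i] ≤ Σ_i P[A_i] ≤ 33·p = 33·(26/825) = 26/25.
Numerically: 26/25 ≈ 1.040.
Is 26/25 < 1? NO.
Since the bound 26/25 is ≥ 1, the union bound is uninformative here; it does NOT by itself certify existence.

33·p = 26/25 ≈ 1.040; existence NOT certified by the union bound.


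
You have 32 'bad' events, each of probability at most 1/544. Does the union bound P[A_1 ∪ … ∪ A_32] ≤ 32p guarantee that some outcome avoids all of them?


Union bound: P[∪_{i=1}^{32} A_i] ≤ Σ_i P[A_i] ≤ 32·p = 32·(1/544) = 1/17.
Numerically: 1/17 ≈ 0.059.
Is 1/17 < 1? YES.
Since P[∪ A_i] ≤ 1/17 < 1, the complement has P[∩ A_i^c] ≥ 1 − 1/17 = 16/17 > 0, so some outcome avoids every A_i.

32·p = 1/17 ≈ 0.059; existence CERTIFIED by the union bound.


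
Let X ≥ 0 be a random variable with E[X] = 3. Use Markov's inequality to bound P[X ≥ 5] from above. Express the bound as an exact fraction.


μ = E[X] = 3, a = 5.
Markov: P[X ≥ 5] ≤ μ/a = (3)/5 = 3/5.
Numerically: ≈ 0.6000.
(Since a = 5 > μ = 3.0000, the bound 3/5 is < 1 and informative.)

P[X ≥ 5] ≤ 3/5 ≈ 0.6000.


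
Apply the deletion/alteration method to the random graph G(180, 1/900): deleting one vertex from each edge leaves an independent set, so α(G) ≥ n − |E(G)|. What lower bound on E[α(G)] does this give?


E[|E(G)|] = C(180, 2)·p = 16110 · (1/900) = 179/10.
E[α(G)] ≥ n − E[|E(G)|] = 180 − 179/10 = 1621/10.
Numerically: ≈ 162.10000.
(This is only a lower bound; the true E[α(G)] may be larger.)

E[α(G)] ≥ 1621/10 ≈ 162.10000.


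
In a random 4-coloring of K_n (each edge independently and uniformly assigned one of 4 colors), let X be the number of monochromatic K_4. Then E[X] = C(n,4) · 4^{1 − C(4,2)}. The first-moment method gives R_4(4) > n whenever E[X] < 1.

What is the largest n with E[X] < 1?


We need C(n, 4) · 4^{1 − 6} < 1, i.e. C(n, 4) < 4^{6 − 1} = 1024.
Check values of n near the boundary:
  n = 8: C(8, 4) = 70; 70 < 1024? YES
  n = 9: C(9, 4) = 126; 126 < 1024? YES
  n = 10: C(10, 4) = 210; 210 < 1024? YES
  n = 11: C(11, 4) = 330; 330 < 1024? YES
  n = 12: C(12, 4) = 495; 495 < 1024? YES
  n = 13: C(13, 4) = 715; 715 < 1024? YES
  n = 14: C(14, 4) = 1001; 1001 < 1024? YES
  n = 15: C(15, 4) = 1365; 1365 < 1024? NO
  n = 16: C(16, 4) = 1820; 1820 < 1024? NO
The largest n with C(n, 4) < 1024 is n = 14 (where E[X] = 1001/1024 ≈ 0.9775391). Hence R_4(4) > 14, i.e. R_4(4) ≥ 15.

Largest n = 14; hence R_4(4) > 14.


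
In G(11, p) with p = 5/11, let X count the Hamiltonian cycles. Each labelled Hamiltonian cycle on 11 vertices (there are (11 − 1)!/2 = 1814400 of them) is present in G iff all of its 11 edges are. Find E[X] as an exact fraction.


K_11 has (11 − 1)!/2 = 1814400 labelled Hamiltonian cycles.
For each such Hamiltonian cycle H, let X_H = 1 if all 11 edges of H are present in G. Then P[X_H = 1] = p^{11} = (5/11)^{11} = 48828125/285311670611.
By linearity of expectation: E[X] = Σ_H E[X_H] = 1814400 · p^{11} = 1814400 · 48828125/285311670611 = 88593750000000/285311670611.
Numerically: E[X] ≈ 310.52.

E[X] = 1814400 · (5/11)^{11} = 88593750000000/285311670611 ≈ 310.52.


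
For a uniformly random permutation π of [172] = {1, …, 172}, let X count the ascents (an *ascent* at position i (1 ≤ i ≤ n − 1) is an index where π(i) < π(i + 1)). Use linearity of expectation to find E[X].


Write X = Σ X_I over i = 1, …, 171, with X_I the indicator of one ascent.
There are 171 indicators.
For each fixed i, the pair (π(i), π(i+1)) is a uniformly random ordered pair of distinct values from {1, …, 172}; by symmetry P[π(i) < π(i+1)] = 1/2.
By linearity: E[X] = 171 · (1/2) = (172 − 1) · (1/2) = 171/2 ≈ 85.5000.

E[X] = 171/2 = 85.5000.


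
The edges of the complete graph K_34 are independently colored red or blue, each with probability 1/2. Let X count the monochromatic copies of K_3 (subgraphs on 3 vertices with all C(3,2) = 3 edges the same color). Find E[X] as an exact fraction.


Let X = Σ_S X_S over the C(34, 3) = 5984 subsets S of size 3, where X_S = 1 if the K_3 on S is monochromatic.
For a fixed S, the K_3 on S has C(3, 2) = 3 edges. P[all 3 edges red] = (1/2)^3, and likewise for blue, so P[monochromatic] = 2·(1/2)^3 = 2^{1 − 3} = 1/4.
Summing: E[X] = C(34, 3) · 2^{1 − 3} = 5984 · 1/4 = 1496.
Numerically: E[X] ≈ 1496.00000.

E[X] = C(34,3)·2^(1−C(3,2)) = 1496 ≈ 1496.00000.


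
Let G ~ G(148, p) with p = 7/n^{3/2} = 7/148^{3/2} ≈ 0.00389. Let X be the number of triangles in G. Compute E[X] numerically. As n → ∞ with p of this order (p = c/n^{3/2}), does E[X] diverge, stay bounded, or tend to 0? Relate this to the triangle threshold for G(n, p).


Number of potential triangles: C(148, 3) = 529396.
Each occurs with probability p³ ≈ (0.00389)³ ≈ 5.87647e-08.
By linearity: E[X] = C(148, 3)·p³ ≈ 529396 · 5.87647e-08 ≈ 0.031.
Since α = 3/2 > 1, p = c/n^{3/2} = o(1/n) is below the triangle threshold p ~ 1/n. Asymptotically E[X] ~ (c³/6)·n^{3(1−α)} = (7³/6)·n^{-1.5} → 0, so by Markov's inequality G has no triangles w.h.p.

E[X] ≈ 0.031; in regime p = Θ(1/n^{3/2}) E[X] tends to 0 (below the triangle threshold p ~ 1/n).


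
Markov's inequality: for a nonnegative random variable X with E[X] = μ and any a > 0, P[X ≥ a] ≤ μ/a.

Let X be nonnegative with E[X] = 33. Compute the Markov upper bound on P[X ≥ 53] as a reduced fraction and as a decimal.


μ = E[X] = 33, a = 53.
Markov: P[X ≥ 53] ≤ μ/a = (33)/53 = 33/53.
Numerically: ≈ 0.622642.
(Since a = 53 > μ = 33.000000, the bound 33/53 is < 1 and informative.)

P[X ≥ 53] ≤ 33/53 ≈ 0.622642.


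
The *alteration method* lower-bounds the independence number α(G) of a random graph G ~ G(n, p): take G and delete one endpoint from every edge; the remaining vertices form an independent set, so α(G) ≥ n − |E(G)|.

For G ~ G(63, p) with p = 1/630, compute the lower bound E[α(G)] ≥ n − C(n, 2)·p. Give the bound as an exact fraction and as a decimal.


E[|E(G)|] = C(63, 2)·p = 1953 · (1/630) = 31/10.
E[α(G)] ≥ n − E[|E(G)|] = 63 − 31/10 = 599/10.
Numerically: ≈ 59.900000.
(This is only a lower bound; the true E[α(G)] may be larger.)

E[α(G)] ≥ 599/10 ≈ 59.900000.


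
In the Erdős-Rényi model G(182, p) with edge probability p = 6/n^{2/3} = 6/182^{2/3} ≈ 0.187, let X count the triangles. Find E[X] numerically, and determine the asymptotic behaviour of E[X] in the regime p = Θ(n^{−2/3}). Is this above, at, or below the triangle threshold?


Number of potential triangles: C(182, 3) = 988260.
Each occurs with probability p³ ≈ (0.187)³ ≈ 6.52095e-03.
By linearity: E[X] = C(182, 3)·p³ ≈ 988260 · 6.52095e-03 ≈ 6444.396.
Since α = 2/3 < 1, p = c/n^{2/3} ≫ 1/n is above the triangle threshold p ~ 1/n. Asymptotically E[X] ~ (c³/6)·n^{3(1−α)} = (6³/6)·n^{1} → ∞; triangles are abundant w.h.p.

E[X] ≈ 6444.396; in regime p = Θ(1/n^{2/3}) E[X] diverges (above the triangle threshold p ~ 1/n).


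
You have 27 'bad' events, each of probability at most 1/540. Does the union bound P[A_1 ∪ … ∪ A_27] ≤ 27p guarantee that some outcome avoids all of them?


Union bound: P[∪_{i=1}^{27} A_i] ≤ Σ_i P[A_i] ≤ 27·p = 27·(1/540) = 1/20.
Numerically: 1/20 ≈ 0.05000.
Is 1/20 < 1? YES.
Since P[∪ A_i] ≤ 1/20 < 1, the complement has P[∩ A_i^c] ≥ 1 − 1/20 = 19/20 > 0, so some outcome avoids every A_i.

27·p = 1/20 ≈ 0.05000; existence CERTIFIED by the union bound.


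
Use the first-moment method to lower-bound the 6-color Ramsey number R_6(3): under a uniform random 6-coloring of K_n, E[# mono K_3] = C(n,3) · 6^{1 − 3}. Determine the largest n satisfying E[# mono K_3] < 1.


We need C(n, 3) · 6^{1 − 3} < 1, i.e. C(n, 3) < 6^{3 − 1} = 36.
Check values of n near the boundary:
  n = 4: C(4, 3) = 4; 4 < 36? YES
  n = 5: C(5, 3) = 10; 10 < 36? YES
  n = 6: C(6, 3) = 20; 20 < 36? YES
  n = 7: C(7, 3) = 35; 35 < 36? YES
  n = 8: C(8, 3) = 56; 56 < 36? NO
The largest n with C(n, 3) < 36 is n = 7 (where E[X] = 35/36 ≈ 0.9722). Hence R_6(3) > 7, i.e. R_6(3) ≥ 8.

Largest n = 7; hence R_6(3) > 7.


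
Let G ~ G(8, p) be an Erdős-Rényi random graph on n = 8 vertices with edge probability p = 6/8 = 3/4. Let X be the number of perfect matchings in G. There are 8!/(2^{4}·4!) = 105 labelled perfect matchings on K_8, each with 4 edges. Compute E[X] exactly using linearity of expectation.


K_8 has 8!/(2^{4}·4!) = 105 labelled perfect matchings.
For each such perfect matching H, let X_H = 1 if all 4 edges of H are present in G. Then P[X_H = 1] = p^{4} = (3/4)^{4} = 81/256.
By linearity: E[X] = Σ_H E[X_H] = 105 · p^{4} = 105 · 81/256 = 8505/256.
Numerically: E[X] ≈ 33.2.

E[X] = 105 · (3/4)^{4} = 8505/256 ≈ 33.2.


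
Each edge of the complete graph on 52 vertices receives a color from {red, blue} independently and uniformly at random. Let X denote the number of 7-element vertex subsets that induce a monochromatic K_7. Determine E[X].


Let X = Σ_S X_S over the C(52, 7) = 133784560 subsets S of size 7, where X_S = 1 if the K_7 on S is monochromatic.
For a fixed S, the K_7 on S has C(7, 2) = 21 edges. P[all 21 edges red] = (1/2)^21, and likewise for blue, so P[monochromatic] = 2·(1/2)^21 = 2^{1 − 21} = 1/1048576.
By linearity: E[X] = C(52, 7) · 2^{1 − 21} = 133784560 · 1/1048576 = 8361535/65536.
Numerically: E[X] ≈ 127.586899.

E[X] = C(52,7)·2^(1−C(7,2)) = 8361535/65536 ≈ 127.586899.
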